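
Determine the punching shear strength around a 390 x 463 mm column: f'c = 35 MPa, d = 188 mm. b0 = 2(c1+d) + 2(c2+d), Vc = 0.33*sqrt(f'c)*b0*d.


b0 = 2*(390 + 188) + 2*(463 + 188) = 2458 mm
Vc = 0.33 * sqrt(35) * 2458 * 188 / 1000
= 902.17 kN

902.17


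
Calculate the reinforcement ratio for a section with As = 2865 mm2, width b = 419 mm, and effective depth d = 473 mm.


rho = As / (b * d)
= 2865 / (419 * 473)
= 0.0145

0.0145


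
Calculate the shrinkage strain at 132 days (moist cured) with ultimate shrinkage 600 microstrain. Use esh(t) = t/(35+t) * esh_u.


esh(132) = 132 / (35 + 132) * 600
= 132 / 167 * 600
= 474.3 microstrain

474.3


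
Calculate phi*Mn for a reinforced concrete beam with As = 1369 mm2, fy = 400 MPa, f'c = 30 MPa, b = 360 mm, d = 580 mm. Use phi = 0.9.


a = As * fy / (0.85 * f'c * b)
= 1369 * 400 / (0.85 * 30 * 360)
= 59.6514 mm
Mn = As * fy * (d - a/2) / 10^6
= 301.2754 kN-m
phi*Mn = 0.9 * 301.2754 = 271.15 kN-m

271.15


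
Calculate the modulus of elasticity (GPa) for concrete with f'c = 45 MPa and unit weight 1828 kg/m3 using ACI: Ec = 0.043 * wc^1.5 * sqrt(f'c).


Ec = 0.043 * 1828^1.5 * sqrt(45) / 1000
= 22.54 GPa

22.54


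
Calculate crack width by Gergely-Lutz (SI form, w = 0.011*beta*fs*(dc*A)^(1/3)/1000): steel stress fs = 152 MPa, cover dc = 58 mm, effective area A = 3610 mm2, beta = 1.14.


w = 0.011 * beta * fs * (dc * A)^(1/3) / 1000
= 0.011 * 1.14 * 152 * (58 * 3610)^(1/3) / 1000
= 0.113 mm

0.113


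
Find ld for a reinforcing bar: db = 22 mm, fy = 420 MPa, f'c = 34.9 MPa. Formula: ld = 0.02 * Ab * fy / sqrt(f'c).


Ab = pi * 22^2 / 4 = 380.133 mm2
ld = 0.02 * 380.133 * 420 / sqrt(34.9)
= 540.5 mm

540.5


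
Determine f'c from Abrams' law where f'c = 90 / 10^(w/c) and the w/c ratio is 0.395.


f'c = 90 / 10^0.395
= 90 / 2.483
= 36.24 MPa

36.24


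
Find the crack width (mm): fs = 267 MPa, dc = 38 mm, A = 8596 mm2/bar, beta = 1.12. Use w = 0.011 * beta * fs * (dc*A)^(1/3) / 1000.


w = 0.011 * beta * fs * (dc * A)^(1/3) / 1000
= 0.011 * 1.12 * 267 * (38 * 8596)^(1/3) / 1000
= 0.227 mm

0.227


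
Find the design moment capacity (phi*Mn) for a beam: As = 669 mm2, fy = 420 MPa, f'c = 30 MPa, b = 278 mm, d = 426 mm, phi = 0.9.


a = As * fy / (0.85 * f'c * b)
= 669 * 420 / (0.85 * 30 * 278)
= 39.6361 mm
Mn = As * fy * (d - a/2) / 10^6
= 114.129 kN-m
phi*Mn = 0.9 * 114.129 = 102.72 kN-m

102.72


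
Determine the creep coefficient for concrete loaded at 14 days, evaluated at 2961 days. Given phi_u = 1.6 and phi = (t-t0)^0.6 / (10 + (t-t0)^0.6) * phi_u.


dt = 2961 - 14 = 2947
phi = 2947^0.6 / (10 + 2947^0.6) * 1.6
= 1.478

1.478


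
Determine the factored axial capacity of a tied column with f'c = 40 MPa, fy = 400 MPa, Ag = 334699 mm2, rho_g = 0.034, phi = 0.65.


Ast = rho * Ag = 0.034 * 334699 = 11379.766 mm2
phi*Pn = 0.65 * 0.80 * (0.85 * 40 * (334699 - 11379.766) + 400 * 11379.766) / 1000
= 8083.28 kN

8083.28


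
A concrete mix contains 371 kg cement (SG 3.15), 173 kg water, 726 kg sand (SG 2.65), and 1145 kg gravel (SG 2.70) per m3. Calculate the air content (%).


Vol cement = 371 / (3.15 * 1000) = 0.117778 m3
Vol water = 173 / 1000 = 0.173 m3
Vol sand = 726 / (2.65 * 1000) = 0.273962 m3
Vol gravel = 1145 / (2.70 * 1000) = 0.424074 m3
Total solid + water volume = 0.988814 m3
Air = (1 - 0.988814) * 100 = 1.12%

1.12


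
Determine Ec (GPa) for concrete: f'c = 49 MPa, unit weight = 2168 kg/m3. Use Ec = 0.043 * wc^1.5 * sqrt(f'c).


Ec = 0.043 * 2168^1.5 * sqrt(49) / 1000
= 30.38 GPa

30.38


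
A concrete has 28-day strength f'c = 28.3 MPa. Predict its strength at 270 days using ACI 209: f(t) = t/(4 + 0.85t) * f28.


f(270) = 270 / (4 + 0.85 * 270) * 28.3
= 270 / 233.5 * 28.3
= 32.72 MPa

32.72


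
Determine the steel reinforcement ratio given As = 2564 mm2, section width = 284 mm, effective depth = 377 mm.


rho = As / (b * d)
= 2564 / (284 * 377)
= 0.0239

0.0239


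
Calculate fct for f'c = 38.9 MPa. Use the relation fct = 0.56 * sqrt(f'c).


fct = 0.56 * sqrt(38.9)
= 0.56 * 6.237
= 3.493 MPa

3.493


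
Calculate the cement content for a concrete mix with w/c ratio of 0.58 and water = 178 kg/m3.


Cement = water / (w/c)
= 178 / 0.58
= 306.9 kg/m3

306.9


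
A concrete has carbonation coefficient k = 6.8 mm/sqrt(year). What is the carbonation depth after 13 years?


depth = k * sqrt(t)
= 6.8 * sqrt(13)
= 24.52 mm

24.52


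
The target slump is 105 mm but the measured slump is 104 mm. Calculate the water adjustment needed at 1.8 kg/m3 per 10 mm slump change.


Difference = 105 - 104 = 1 mm
Water adjustment = 1 * 1.8 / 10 = 0.2 kg/m3

0.2


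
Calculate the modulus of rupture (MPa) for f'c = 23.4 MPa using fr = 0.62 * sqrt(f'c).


fr = 0.62 * sqrt(23.4)
= 2.999 MPa

2.999


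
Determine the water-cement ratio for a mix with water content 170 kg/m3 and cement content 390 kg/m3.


w/c = water / cement
w/c = 170 / 390 = 0.436

0.436


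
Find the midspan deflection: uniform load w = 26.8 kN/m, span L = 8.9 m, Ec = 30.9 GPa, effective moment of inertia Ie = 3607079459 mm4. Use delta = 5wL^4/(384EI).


Convert: L = 8.9 m = 8900 mm, Ec = 30.9 GPa = 30900 MPa
delta = 5 * 26.8 * 8900^4 / (384 * 30900 * 3607079459)
= 19.64 mm

19.64


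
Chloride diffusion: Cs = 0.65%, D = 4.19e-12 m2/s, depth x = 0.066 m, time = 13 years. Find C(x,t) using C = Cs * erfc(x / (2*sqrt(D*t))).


t_seconds = 13 * 365.25 * 24 * 3600 = 410248800.0 s
arg = 0.066 / (2 * sqrt(4.19e-12 * 410248800.0))
= 0.7959
erfc(0.7959) = 0.2603
C = 0.65 * 0.2603 = 0.1692%

0.1692


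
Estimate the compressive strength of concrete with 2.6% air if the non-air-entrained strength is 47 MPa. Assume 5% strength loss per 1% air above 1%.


Strength loss = (2.6 - 1) * 5 = 8.0%
f'c = 47 * (1 - 8.0/100)
= 43.24 MPa

43.24


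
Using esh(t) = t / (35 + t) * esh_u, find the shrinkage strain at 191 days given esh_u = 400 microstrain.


esh(191) = 191 / (35 + 191) * 400
= 191 / 226 * 400
= 338.1 microstrain

338.1


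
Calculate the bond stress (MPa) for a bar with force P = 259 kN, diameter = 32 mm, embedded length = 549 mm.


u = P / (pi * db * ld)
= 259 * 1000 / (pi * 32 * 549)
= 4.693 MPa

4.693


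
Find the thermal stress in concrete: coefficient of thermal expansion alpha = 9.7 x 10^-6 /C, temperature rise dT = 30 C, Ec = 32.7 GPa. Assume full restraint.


sigma = alpha * dT * Ec
= 9.7e-6 * 30 * 32.7 * 1000
= 9.516 MPa

9.516


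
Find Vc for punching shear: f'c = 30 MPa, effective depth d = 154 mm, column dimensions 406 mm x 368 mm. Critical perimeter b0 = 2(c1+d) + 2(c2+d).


b0 = 2*(406 + 154) + 2*(368 + 154) = 2164 mm
Vc = 0.33 * sqrt(30) * 2164 * 154 / 1000
= 602.36 kN

602.36


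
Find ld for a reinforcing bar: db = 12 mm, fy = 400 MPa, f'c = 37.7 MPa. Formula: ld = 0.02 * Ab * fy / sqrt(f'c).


Ab = pi * 12^2 / 4 = 113.097 mm2
ld = 0.02 * 113.097 * 400 / sqrt(37.7)
= 147.4 mm

147.4


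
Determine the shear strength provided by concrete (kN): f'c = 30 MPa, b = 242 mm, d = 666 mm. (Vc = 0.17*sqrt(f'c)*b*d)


Vc = 0.17 * sqrt(30) * 242 * 666 / 1000
= 150.07 kN

150.07


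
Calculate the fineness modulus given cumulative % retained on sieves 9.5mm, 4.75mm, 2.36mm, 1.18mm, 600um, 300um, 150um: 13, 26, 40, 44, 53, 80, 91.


FM = sum(cumulative % retained) / 100
= 347 / 100
= 3.47

3.47


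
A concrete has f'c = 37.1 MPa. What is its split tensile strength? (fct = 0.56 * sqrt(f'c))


fct = 0.56 * sqrt(37.1)
= 0.56 * 6.091
= 3.411 MPa

3.411


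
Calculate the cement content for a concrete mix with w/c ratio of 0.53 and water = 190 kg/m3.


Cement = water / (w/c)
= 190 / 0.53
= 358.5 kg/m3

358.5


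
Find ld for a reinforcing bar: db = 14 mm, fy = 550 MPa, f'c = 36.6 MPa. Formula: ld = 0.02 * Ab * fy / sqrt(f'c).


Ab = pi * 14^2 / 4 = 153.938 mm2
ld = 0.02 * 153.938 * 550 / sqrt(36.6)
= 279.9 mm

279.9


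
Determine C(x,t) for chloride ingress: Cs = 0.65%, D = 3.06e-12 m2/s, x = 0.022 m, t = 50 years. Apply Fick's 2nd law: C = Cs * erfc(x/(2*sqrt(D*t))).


t_seconds = 50 * 365.25 * 24 * 3600 = 1577880000.0 s
arg = 0.022 / (2 * sqrt(3.06e-12 * 1577880000.0))
= 0.1583
erfc(0.1583) = 0.8229
C = 0.65 * 0.8229 = 0.5349%

0.5349


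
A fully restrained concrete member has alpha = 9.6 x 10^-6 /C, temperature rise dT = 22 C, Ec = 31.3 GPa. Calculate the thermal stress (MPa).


sigma = alpha * dT * Ec
= 9.6e-6 * 22 * 31.3 * 1000
= 6.611 MPa

6.611


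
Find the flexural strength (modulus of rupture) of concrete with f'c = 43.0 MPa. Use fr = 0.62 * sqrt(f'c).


fr = 0.62 * sqrt(43.0)
= 4.066 MPa

4.066


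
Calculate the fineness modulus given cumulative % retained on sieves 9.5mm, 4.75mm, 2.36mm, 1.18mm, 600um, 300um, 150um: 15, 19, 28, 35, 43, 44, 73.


FM = sum(cumulative % retained) / 100
= 257 / 100
= 2.57

2.57


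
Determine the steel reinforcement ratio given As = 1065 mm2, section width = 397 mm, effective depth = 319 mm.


rho = As / (b * d)
= 1065 / (397 * 319)
= 0.0084

0.0084


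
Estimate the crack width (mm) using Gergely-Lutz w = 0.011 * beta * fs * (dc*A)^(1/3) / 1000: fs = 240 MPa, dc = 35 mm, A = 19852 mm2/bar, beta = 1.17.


w = 0.011 * beta * fs * (dc * A)^(1/3) / 1000
= 0.011 * 1.17 * 240 * (35 * 19852)^(1/3) / 1000
= 0.274 mm

0.274


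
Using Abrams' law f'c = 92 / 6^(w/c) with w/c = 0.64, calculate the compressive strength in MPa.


f'c = 92 / 6^0.64
= 92 / 3.148
= 29.23 MPa

29.23


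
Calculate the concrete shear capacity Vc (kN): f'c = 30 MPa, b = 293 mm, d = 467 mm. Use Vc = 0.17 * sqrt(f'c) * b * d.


Vc = 0.17 * sqrt(30) * 293 * 467 / 1000
= 127.41 kN

127.41


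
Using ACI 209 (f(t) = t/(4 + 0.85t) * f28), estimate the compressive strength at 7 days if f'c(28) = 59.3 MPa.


f(7) = 7 / (4 + 0.85 * 7) * 59.3
= 7 / 9.95 * 59.3
= 41.72 MPa

41.72


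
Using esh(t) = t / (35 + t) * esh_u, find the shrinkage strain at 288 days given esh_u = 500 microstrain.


esh(288) = 288 / (35 + 288) * 500
= 288 / 323 * 500
= 445.8 microstrain

445.8


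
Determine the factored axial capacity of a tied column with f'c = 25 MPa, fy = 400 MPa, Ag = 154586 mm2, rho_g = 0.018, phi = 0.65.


Ast = rho * Ag = 0.018 * 154586 = 2782.548 mm2
phi*Pn = 0.65 * 0.80 * (0.85 * 25 * (154586 - 2782.548) + 400 * 2782.548) / 1000
= 2256.2 kN

2256.2


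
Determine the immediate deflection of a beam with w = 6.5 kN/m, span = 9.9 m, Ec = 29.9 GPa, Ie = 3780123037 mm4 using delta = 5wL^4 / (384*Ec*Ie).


Convert: L = 9.9 m = 9900 mm, Ec = 29.9 GPa = 29900 MPa
delta = 5 * 6.5 * 9900^4 / (384 * 29900 * 3780123037)
= 7.19 mm

7.19


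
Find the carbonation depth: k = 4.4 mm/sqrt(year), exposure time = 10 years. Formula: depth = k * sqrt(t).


depth = k * sqrt(t)
= 4.4 * sqrt(10)
= 13.91 mm

13.91


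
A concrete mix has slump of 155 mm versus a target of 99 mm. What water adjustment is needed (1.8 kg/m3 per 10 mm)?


Difference = 99 - 155 = -56 mm
Water adjustment = -56 * 1.8 / 10 = -10.1 kg/m3

-10.1


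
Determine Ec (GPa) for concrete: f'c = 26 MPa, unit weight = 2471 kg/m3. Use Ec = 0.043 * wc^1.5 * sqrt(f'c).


Ec = 0.043 * 2471^1.5 * sqrt(26) / 1000
= 26.93 GPa

26.93


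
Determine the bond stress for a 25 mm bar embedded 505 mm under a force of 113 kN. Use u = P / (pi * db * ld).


u = P / (pi * db * ld)
= 113 * 1000 / (pi * 25 * 505)
= 2.849 MPa

2.849


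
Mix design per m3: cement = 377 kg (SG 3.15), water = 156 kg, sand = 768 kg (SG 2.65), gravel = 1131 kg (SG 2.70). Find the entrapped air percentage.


Vol cement = 377 / (3.15 * 1000) = 0.119683 m3
Vol water = 156 / 1000 = 0.156 m3
Vol sand = 768 / (2.65 * 1000) = 0.289811 m3
Vol gravel = 1131 / (2.70 * 1000) = 0.418889 m3
Total solid + water volume = 0.984383 m3
Air = (1 - 0.984383) * 100 = 1.56%

1.56


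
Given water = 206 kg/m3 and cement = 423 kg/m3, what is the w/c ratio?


w/c = water / cement
w/c = 206 / 423 = 0.487

0.487


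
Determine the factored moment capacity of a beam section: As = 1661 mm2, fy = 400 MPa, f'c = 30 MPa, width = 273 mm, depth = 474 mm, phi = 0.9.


a = As * fy / (0.85 * f'c * b)
= 1661 * 400 / (0.85 * 30 * 273)
= 95.4392 mm
Mn = As * fy * (d - a/2) / 10^6
= 283.2207 kN-m
phi*Mn = 0.9 * 283.2207 = 254.9 kN-m

254.9


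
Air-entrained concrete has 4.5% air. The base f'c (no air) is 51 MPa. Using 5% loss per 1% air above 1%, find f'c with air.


Strength loss = (4.5 - 1) * 5 = 17.5%
f'c = 51 * (1 - 17.5/100)
= 42.07 MPa

42.07


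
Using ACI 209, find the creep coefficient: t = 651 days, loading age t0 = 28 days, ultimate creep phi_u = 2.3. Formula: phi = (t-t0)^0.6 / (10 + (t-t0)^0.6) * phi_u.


dt = 651 - 28 = 623
phi = 623^0.6 / (10 + 623^0.6) * 2.3
= 1.9

1.9


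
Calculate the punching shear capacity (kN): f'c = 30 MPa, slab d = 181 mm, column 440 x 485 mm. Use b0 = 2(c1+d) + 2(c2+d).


b0 = 2*(440 + 181) + 2*(485 + 181) = 2574 mm
Vc = 0.33 * sqrt(30) * 2574 * 181 / 1000
= 842.1 kN

842.1


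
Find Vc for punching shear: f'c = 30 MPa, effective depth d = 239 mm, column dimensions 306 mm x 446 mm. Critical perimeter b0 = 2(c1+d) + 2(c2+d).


b0 = 2*(306 + 239) + 2*(446 + 239) = 2460 mm
Vc = 0.33 * sqrt(30) * 2460 * 239 / 1000
= 1062.69 kN

1062.69


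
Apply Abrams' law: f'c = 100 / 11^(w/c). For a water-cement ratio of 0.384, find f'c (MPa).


f'c = 100 / 11^0.384
= 100 / 2.511
= 39.82 MPa

39.82


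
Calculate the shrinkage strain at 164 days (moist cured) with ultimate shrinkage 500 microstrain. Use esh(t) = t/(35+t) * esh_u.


esh(164) = 164 / (35 + 164) * 500
= 164 / 199 * 500
= 412.1 microstrain

412.1


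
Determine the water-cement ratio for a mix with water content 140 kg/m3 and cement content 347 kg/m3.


w/c = water / cement
w/c = 140 / 347 = 0.403

0.403


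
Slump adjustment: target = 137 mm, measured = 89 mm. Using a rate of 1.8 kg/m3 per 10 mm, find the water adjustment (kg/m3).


Difference = 137 - 89 = 48 mm
Water adjustment = 48 * 1.8 / 10 = 8.6 kg/m3

8.6


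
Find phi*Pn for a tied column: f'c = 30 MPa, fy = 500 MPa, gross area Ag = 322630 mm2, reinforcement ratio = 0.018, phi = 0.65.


Ast = rho * Ag = 0.018 * 322630 = 5807.34 mm2
phi*Pn = 0.65 * 0.80 * (0.85 * 30 * (322630 - 5807.34) + 500 * 5807.34) / 1000
= 5710.98 kN

5710.98


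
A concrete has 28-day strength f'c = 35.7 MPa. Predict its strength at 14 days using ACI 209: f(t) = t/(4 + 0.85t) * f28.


f(14) = 14 / (4 + 0.85 * 14) * 35.7
= 14 / 15.9 * 35.7
= 31.43 MPa

31.43


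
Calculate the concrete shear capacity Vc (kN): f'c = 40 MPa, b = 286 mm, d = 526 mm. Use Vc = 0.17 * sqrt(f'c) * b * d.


Vc = 0.17 * sqrt(40) * 286 * 526 / 1000
= 161.74 kN

161.74


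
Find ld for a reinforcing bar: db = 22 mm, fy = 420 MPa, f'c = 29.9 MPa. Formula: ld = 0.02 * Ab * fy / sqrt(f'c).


Ab = pi * 22^2 / 4 = 380.133 mm2
ld = 0.02 * 380.133 * 420 / sqrt(29.9)
= 584.0 mm

584.0


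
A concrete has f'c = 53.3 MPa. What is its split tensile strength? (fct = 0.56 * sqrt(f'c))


fct = 0.56 * sqrt(53.3)
= 0.56 * 7.301
= 4.088 MPa

4.088


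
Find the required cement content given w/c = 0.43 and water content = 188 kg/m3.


Cement = water / (w/c)
= 188 / 0.43
= 437.2 kg/m3

437.2


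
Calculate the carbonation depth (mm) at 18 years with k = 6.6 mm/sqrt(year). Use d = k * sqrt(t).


depth = k * sqrt(t)
= 6.6 * sqrt(18)
= 28.0 mm

28.0


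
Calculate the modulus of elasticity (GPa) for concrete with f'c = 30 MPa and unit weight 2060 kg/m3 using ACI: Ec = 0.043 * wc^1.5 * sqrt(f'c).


Ec = 0.043 * 2060^1.5 * sqrt(30) / 1000
= 22.02 GPa

22.02


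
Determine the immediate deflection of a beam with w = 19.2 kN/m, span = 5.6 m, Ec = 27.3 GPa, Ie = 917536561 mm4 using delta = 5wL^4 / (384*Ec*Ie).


Convert: L = 5.6 m = 5600 mm, Ec = 27.3 GPa = 27300 MPa
delta = 5 * 19.2 * 5600^4 / (384 * 27300 * 917536561)
= 9.82 mm

9.82


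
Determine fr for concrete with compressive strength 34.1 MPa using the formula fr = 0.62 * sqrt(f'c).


fr = 0.62 * sqrt(34.1)
= 3.621 MPa

3.621


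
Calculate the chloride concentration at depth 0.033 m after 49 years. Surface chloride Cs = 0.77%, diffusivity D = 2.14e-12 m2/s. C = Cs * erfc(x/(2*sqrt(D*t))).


t_seconds = 49 * 365.25 * 24 * 3600 = 1546322400.0 s
arg = 0.033 / (2 * sqrt(2.14e-12 * 1546322400.0))
= 0.2868
erfc(0.2868) = 0.685
C = 0.77 * 0.685 = 0.5275%

0.5275


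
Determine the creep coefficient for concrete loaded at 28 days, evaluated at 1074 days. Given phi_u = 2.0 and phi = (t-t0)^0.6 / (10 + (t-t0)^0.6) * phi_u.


dt = 1074 - 28 = 1046
phi = 1046^0.6 / (10 + 1046^0.6) * 2.0
= 1.733

1.733


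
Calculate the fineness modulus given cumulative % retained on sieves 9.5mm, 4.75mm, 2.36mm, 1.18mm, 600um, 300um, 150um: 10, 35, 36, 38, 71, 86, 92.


FM = sum(cumulative % retained) / 100
= 368 / 100
= 3.68

3.68


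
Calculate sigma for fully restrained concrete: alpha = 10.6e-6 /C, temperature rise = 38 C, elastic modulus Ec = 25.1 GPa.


sigma = alpha * dT * Ec
= 10.6e-6 * 38 * 25.1 * 1000
= 10.11 MPa

10.11


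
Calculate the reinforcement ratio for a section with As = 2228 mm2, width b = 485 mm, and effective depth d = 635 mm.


rho = As / (b * d)
= 2228 / (485 * 635)
= 0.0072

0.0072


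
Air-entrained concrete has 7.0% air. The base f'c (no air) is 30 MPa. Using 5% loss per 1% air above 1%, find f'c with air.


Strength loss = (7.0 - 1) * 5 = 30.0%
f'c = 30 * (1 - 30.0/100)
= 21.0 MPa

21.0


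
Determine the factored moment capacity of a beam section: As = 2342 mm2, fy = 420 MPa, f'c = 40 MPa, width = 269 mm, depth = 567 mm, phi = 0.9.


a = As * fy / (0.85 * f'c * b)
= 2342 * 420 / (0.85 * 40 * 269)
= 107.5487 mm
Mn = As * fy * (d - a/2) / 10^6
= 504.8293 kN-m
phi*Mn = 0.9 * 504.8293 = 454.35 kN-m

454.35


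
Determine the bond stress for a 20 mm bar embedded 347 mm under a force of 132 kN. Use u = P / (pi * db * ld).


u = P / (pi * db * ld)
= 132 * 1000 / (pi * 20 * 347)
= 6.054 MPa

6.054


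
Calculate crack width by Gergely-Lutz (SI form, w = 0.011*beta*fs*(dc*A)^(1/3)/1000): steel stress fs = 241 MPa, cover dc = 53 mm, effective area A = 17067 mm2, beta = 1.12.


w = 0.011 * beta * fs * (dc * A)^(1/3) / 1000
= 0.011 * 1.12 * 241 * (53 * 17067)^(1/3) / 1000
= 0.287 mm

0.287


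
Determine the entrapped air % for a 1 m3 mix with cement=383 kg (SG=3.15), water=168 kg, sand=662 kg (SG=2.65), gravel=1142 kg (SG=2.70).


Vol cement = 383 / (3.15 * 1000) = 0.121587 m3
Vol water = 168 / 1000 = 0.168 m3
Vol sand = 662 / (2.65 * 1000) = 0.249811 m3
Vol gravel = 1142 / (2.70 * 1000) = 0.422963 m3
Total solid + water volume = 0.962362 m3
Air = (1 - 0.962362) * 100 = 3.76%

3.76


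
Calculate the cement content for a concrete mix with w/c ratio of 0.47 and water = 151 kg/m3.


Cement = water / (w/c)
= 151 / 0.47
= 321.3 kg/m3

321.3


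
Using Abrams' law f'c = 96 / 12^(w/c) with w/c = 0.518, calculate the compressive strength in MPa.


f'c = 96 / 12^0.518
= 96 / 3.623
= 26.5 MPa

26.5


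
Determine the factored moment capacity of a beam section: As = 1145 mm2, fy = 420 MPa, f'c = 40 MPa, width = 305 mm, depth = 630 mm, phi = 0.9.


a = As * fy / (0.85 * f'c * b)
= 1145 * 420 / (0.85 * 40 * 305)
= 46.3742 mm
Mn = As * fy * (d - a/2) / 10^6
= 291.8163 kN-m
phi*Mn = 0.9 * 291.8163 = 262.63 kN-m

262.63


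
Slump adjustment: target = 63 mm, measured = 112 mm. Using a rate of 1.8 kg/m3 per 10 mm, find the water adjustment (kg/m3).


Difference = 63 - 112 = -49 mm
Water adjustment = -49 * 1.8 / 10 = -8.8 kg/m3

-8.8


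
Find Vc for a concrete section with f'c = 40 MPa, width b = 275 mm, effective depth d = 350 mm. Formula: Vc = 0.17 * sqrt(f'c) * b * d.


Vc = 0.17 * sqrt(40) * 275 * 350 / 1000
= 103.49 kN

103.49


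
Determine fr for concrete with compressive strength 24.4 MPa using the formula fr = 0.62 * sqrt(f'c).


fr = 0.62 * sqrt(24.4)
= 3.063 MPa

3.063


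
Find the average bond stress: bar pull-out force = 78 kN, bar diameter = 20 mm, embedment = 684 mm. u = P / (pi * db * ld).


u = P / (pi * db * ld)
= 78 * 1000 / (pi * 20 * 684)
= 1.815 MPa

1.815


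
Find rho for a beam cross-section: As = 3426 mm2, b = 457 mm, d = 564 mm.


rho = As / (b * d)
= 3426 / (457 * 564)
= 0.0133

0.0133


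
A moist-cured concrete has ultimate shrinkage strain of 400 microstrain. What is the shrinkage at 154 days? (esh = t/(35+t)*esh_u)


esh(154) = 154 / (35 + 154) * 400
= 154 / 189 * 400
= 325.9 microstrain

325.9


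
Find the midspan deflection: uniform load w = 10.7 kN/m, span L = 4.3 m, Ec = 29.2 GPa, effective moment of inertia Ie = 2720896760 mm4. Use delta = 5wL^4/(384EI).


Convert: L = 4.3 m = 4300 mm, Ec = 29.2 GPa = 29200 MPa
delta = 5 * 10.7 * 4300^4 / (384 * 29200 * 2720896760)
= 0.6 mm

0.6


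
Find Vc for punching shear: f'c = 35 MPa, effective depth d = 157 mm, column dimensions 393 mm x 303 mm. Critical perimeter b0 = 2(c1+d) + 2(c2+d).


b0 = 2*(393 + 157) + 2*(303 + 157) = 2020 mm
Vc = 0.33 * sqrt(35) * 2020 * 157 / 1000
= 619.15 kN

619.15


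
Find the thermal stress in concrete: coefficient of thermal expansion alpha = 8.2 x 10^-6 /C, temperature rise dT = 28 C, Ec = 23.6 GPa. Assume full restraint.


sigma = alpha * dT * Ec
= 8.2e-6 * 28 * 23.6 * 1000
= 5.419 MPa

5.419


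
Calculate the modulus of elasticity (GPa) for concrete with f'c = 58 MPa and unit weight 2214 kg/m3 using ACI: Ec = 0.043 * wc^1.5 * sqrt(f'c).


Ec = 0.043 * 2214^1.5 * sqrt(58) / 1000
= 34.12 GPa

34.12


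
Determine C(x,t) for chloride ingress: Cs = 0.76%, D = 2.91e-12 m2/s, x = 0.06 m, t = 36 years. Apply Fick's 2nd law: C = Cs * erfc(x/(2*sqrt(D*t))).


t_seconds = 36 * 365.25 * 24 * 3600 = 1136073600.0 s
arg = 0.06 / (2 * sqrt(2.91e-12 * 1136073600.0))
= 0.5218
erfc(0.5218) = 0.4606
C = 0.76 * 0.4606 = 0.35%

0.35


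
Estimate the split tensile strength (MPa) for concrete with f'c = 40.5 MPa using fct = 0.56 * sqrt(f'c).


fct = 0.56 * sqrt(40.5)
= 0.56 * 6.364
= 3.564 MPa

3.564


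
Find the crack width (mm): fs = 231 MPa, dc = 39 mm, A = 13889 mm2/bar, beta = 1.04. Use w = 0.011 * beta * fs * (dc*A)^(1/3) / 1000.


w = 0.011 * beta * fs * (dc * A)^(1/3) / 1000
= 0.011 * 1.04 * 231 * (39 * 13889)^(1/3) / 1000
= 0.215 mm

0.215


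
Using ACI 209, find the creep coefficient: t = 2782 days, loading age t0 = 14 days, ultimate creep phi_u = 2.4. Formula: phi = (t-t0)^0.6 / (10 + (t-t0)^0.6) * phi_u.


dt = 2782 - 14 = 2768
phi = 2768^0.6 / (10 + 2768^0.6) * 2.4
= 2.21

2.21


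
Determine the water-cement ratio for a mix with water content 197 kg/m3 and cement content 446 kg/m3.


w/c = water / cement
w/c = 197 / 446 = 0.442

0.442


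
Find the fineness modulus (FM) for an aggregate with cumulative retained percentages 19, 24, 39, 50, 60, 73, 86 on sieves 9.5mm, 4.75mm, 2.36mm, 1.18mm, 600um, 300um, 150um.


FM = sum(cumulative % retained) / 100
= 351 / 100
= 3.51

3.51


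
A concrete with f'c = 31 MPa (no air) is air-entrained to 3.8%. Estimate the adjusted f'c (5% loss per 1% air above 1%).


Strength loss = (3.8 - 1) * 5 = 14.0%
f'c = 31 * (1 - 14.0/100)
= 26.66 MPa

26.66


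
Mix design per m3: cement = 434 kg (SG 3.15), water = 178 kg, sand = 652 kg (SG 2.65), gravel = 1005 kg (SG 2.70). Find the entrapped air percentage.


Vol cement = 434 / (3.15 * 1000) = 0.137778 m3
Vol water = 178 / 1000 = 0.178 m3
Vol sand = 652 / (2.65 * 1000) = 0.246038 m3
Vol gravel = 1005 / (2.70 * 1000) = 0.372222 m3
Total solid + water volume = 0.934038 m3
Air = (1 - 0.934038) * 100 = 6.6%

6.6


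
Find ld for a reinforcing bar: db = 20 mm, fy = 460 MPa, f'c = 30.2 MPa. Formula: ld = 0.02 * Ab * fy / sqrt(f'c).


Ab = pi * 20^2 / 4 = 314.159 mm2
ld = 0.02 * 314.159 * 460 / sqrt(30.2)
= 525.9 mm

525.9


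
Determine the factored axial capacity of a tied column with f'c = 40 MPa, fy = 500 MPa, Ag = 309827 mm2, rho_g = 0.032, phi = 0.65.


Ast = rho * Ag = 0.032 * 309827 = 9914.464 mm2
phi*Pn = 0.65 * 0.80 * (0.85 * 40 * (309827 - 9914.464) + 500 * 9914.464) / 1000
= 7880.21 kN

7880.21


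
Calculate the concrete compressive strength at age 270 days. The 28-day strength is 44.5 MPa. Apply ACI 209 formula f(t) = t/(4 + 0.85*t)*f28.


f(270) = 270 / (4 + 0.85 * 270) * 44.5
= 270 / 233.5 * 44.5
= 51.46 MPa

51.46


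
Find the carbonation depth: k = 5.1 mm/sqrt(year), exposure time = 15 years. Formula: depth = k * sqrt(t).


depth = k * sqrt(t)
= 5.1 * sqrt(15)
= 19.75 mm

19.75


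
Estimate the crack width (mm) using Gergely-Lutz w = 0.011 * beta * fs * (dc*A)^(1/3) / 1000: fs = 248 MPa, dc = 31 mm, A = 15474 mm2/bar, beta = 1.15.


w = 0.011 * beta * fs * (dc * A)^(1/3) / 1000
= 0.011 * 1.15 * 248 * (31 * 15474)^(1/3) / 1000
= 0.246 mm

0.246


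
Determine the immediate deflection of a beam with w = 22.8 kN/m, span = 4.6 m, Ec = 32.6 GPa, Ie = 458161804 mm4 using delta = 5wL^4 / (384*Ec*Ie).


Convert: L = 4.6 m = 4600 mm, Ec = 32.6 GPa = 32600 MPa
delta = 5 * 22.8 * 4600^4 / (384 * 32600 * 458161804)
= 8.9 mm

8.9


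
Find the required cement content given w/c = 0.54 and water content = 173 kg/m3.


Cement = water / (w/c)
= 173 / 0.54
= 320.4 kg/m3

320.4


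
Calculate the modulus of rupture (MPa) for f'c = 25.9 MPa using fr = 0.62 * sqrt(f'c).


fr = 0.62 * sqrt(25.9)
= 3.155 MPa

3.155


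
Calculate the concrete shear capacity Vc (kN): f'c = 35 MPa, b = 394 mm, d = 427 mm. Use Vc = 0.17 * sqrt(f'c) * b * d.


Vc = 0.17 * sqrt(35) * 394 * 427 / 1000
= 169.2 kN

169.2


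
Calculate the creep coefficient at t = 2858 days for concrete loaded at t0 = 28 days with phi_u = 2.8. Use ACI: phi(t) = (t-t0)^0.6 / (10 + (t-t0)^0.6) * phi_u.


dt = 2858 - 28 = 2830
phi = 2830^0.6 / (10 + 2830^0.6) * 2.8
= 2.581

2.581


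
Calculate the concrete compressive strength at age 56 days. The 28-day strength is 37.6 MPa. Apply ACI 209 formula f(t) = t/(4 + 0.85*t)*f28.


f(56) = 56 / (4 + 0.85 * 56) * 37.6
= 56 / 51.6 * 37.6
= 40.81 MPa

40.81


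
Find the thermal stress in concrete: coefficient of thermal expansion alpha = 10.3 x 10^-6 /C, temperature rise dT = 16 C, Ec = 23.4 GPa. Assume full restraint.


sigma = alpha * dT * Ec
= 10.3e-6 * 16 * 23.4 * 1000
= 3.856 MPa

3.856


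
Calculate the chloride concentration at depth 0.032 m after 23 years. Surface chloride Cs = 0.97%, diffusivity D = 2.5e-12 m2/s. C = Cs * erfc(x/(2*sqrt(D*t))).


t_seconds = 23 * 365.25 * 24 * 3600 = 725824800.0 s
arg = 0.032 / (2 * sqrt(2.5e-12 * 725824800.0))
= 0.3756
erfc(0.3756) = 0.5953
C = 0.97 * 0.5953 = 0.5774%

0.5774


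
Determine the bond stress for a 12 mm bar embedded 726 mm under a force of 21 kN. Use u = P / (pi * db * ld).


u = P / (pi * db * ld)
= 21 * 1000 / (pi * 12 * 726)
= 0.767 MPa

0.767


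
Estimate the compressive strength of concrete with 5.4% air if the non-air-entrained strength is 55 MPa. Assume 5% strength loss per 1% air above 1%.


Strength loss = (5.4 - 1) * 5 = 22.0%
f'c = 55 * (1 - 22.0/100)
= 42.9 MPa

42.9


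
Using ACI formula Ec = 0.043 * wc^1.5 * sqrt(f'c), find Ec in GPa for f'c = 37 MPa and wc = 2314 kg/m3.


Ec = 0.043 * 2314^1.5 * sqrt(37) / 1000
= 29.11 GPa

29.11


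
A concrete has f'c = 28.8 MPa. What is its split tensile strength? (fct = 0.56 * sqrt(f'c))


fct = 0.56 * sqrt(28.8)
= 0.56 * 5.367
= 3.005 MPa

3.005


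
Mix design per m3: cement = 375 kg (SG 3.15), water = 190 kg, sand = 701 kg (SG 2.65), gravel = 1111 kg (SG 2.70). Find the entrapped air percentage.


Vol cement = 375 / (3.15 * 1000) = 0.119048 m3
Vol water = 190 / 1000 = 0.19 m3
Vol sand = 701 / (2.65 * 1000) = 0.264528 m3
Vol gravel = 1111 / (2.70 * 1000) = 0.411481 m3
Total solid + water volume = 0.985057 m3
Air = (1 - 0.985057) * 100 = 1.49%

1.49


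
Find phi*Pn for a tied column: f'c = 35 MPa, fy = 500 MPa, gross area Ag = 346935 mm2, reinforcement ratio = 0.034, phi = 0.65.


Ast = rho * Ag = 0.034 * 346935 = 11795.79 mm2
phi*Pn = 0.65 * 0.80 * (0.85 * 35 * (346935 - 11795.79) + 500 * 11795.79) / 1000
= 8251.51 kN

8251.51


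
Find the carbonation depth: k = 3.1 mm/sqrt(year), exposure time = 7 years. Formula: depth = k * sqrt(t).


depth = k * sqrt(t)
= 3.1 * sqrt(7)
= 8.2 mm

8.2


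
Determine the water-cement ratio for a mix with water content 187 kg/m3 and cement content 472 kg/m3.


w/c = water / cement
w/c = 187 / 472 = 0.396

0.396


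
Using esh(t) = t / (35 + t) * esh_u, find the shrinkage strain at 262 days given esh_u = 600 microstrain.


esh(262) = 262 / (35 + 262) * 600
= 262 / 297 * 600
= 529.3 microstrain

529.3


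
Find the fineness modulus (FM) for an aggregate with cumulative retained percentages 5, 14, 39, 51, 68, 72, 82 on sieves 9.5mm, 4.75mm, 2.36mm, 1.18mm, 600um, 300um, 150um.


FM = sum(cumulative % retained) / 100
= 331 / 100
= 3.31

3.31


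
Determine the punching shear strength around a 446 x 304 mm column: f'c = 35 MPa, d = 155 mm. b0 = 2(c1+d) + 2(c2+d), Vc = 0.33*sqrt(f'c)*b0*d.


b0 = 2*(446 + 155) + 2*(304 + 155) = 2120 mm
Vc = 0.33 * sqrt(35) * 2120 * 155 / 1000
= 641.53 kN

641.53


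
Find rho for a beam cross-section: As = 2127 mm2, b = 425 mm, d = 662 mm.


rho = As / (b * d)
= 2127 / (425 * 662)
= 0.0076

0.0076


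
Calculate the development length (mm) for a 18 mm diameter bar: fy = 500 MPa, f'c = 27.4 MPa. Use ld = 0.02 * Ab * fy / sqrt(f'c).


Ab = pi * 18^2 / 4 = 254.469 mm2
ld = 0.02 * 254.469 * 500 / sqrt(27.4)
= 486.1 mm

486.1


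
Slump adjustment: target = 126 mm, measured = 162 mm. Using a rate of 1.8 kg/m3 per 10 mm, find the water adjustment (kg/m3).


Difference = 126 - 162 = -36 mm
Water adjustment = -36 * 1.8 / 10 = -6.5 kg/m3

-6.5


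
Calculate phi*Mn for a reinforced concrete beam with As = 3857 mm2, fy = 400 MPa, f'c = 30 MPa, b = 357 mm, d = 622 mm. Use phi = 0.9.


a = As * fy / (0.85 * f'c * b)
= 3857 * 400 / (0.85 * 30 * 357)
= 169.4733 mm
Mn = As * fy * (d - a/2) / 10^6
= 828.8899 kN-m
phi*Mn = 0.9 * 828.8899 = 746.0 kN-m

746.0


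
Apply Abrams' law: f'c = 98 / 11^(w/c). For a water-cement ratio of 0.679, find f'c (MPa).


f'c = 98 / 11^0.679
= 98 / 5.095
= 19.24 MPa

19.24


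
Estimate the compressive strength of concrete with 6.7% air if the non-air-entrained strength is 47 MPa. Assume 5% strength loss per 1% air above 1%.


Strength loss = (6.7 - 1) * 5 = 28.5%
f'c = 47 * (1 - 28.5/100)
= 33.61 MPa

33.61


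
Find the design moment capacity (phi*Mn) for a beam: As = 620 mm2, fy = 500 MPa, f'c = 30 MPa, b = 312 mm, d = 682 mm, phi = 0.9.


a = As * fy / (0.85 * f'c * b)
= 620 * 500 / (0.85 * 30 * 312)
= 38.9643 mm
Mn = As * fy * (d - a/2) / 10^6
= 205.3805 kN-m
phi*Mn = 0.9 * 205.3805 = 184.84 kN-m

184.84


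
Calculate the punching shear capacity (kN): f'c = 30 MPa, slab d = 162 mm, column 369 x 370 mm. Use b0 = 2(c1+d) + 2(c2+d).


b0 = 2*(369 + 162) + 2*(370 + 162) = 2126 mm
Vc = 0.33 * sqrt(30) * 2126 * 162 / 1000
= 622.52 kN

622.52


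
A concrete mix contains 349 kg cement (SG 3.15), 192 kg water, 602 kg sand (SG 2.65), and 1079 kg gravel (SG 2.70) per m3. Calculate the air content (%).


Vol cement = 349 / (3.15 * 1000) = 0.110794 m3
Vol water = 192 / 1000 = 0.192 m3
Vol sand = 602 / (2.65 * 1000) = 0.22717 m3
Vol gravel = 1079 / (2.70 * 1000) = 0.39963 m3
Total solid + water volume = 0.929593 m3
Air = (1 - 0.929593) * 100 = 7.04%

7.04


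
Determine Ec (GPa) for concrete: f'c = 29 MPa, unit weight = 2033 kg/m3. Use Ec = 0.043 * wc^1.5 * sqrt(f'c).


Ec = 0.043 * 2033^1.5 * sqrt(29) / 1000
= 21.23 GPa

21.23


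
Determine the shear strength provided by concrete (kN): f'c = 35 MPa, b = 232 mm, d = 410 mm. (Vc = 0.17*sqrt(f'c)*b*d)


Vc = 0.17 * sqrt(35) * 232 * 410 / 1000
= 95.67 kN

95.67


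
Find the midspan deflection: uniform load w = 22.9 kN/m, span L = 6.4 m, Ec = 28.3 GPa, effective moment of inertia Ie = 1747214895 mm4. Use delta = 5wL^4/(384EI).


Convert: L = 6.4 m = 6400 mm, Ec = 28.3 GPa = 28300 MPa
delta = 5 * 22.9 * 6400^4 / (384 * 28300 * 1747214895)
= 10.12 mm

10.12


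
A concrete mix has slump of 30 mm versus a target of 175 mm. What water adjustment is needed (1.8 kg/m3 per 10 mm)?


Difference = 175 - 30 = 145 mm
Water adjustment = 145 * 1.8 / 10 = 26.1 kg/m3

26.1


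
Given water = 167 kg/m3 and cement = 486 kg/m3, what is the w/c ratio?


w/c = water / cement
w/c = 167 / 486 = 0.344

0.344


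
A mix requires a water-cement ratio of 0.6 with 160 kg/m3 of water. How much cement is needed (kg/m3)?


Cement = water / (w/c)
= 160 / 0.6
= 266.7 kg/m3

266.7


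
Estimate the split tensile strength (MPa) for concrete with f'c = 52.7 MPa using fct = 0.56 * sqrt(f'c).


fct = 0.56 * sqrt(52.7)
= 0.56 * 7.259
= 4.065 MPa

4.065


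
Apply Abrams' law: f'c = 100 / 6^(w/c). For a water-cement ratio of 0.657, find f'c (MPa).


f'c = 100 / 6^0.657
= 100 / 3.245
= 30.81 MPa

30.81


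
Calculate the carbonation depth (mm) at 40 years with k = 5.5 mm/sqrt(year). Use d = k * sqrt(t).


depth = k * sqrt(t)
= 5.5 * sqrt(40)
= 34.79 mm

34.79


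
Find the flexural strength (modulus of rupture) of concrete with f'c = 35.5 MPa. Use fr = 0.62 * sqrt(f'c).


fr = 0.62 * sqrt(35.5)
= 3.694 MPa

3.694


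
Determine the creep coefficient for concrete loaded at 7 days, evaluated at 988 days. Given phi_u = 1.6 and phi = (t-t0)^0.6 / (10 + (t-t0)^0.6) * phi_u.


dt = 988 - 7 = 981
phi = 981^0.6 / (10 + 981^0.6) * 1.6
= 1.379

1.379


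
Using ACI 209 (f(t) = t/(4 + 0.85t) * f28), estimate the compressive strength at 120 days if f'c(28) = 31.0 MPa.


f(120) = 120 / (4 + 0.85 * 120) * 31.0
= 120 / 106.0 * 31.0
= 35.09 MPa

35.09


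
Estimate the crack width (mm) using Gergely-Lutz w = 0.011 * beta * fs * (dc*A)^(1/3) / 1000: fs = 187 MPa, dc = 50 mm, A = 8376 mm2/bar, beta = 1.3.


w = 0.011 * beta * fs * (dc * A)^(1/3) / 1000
= 0.011 * 1.3 * 187 * (50 * 8376)^(1/3) / 1000
= 0.2 mm

0.2


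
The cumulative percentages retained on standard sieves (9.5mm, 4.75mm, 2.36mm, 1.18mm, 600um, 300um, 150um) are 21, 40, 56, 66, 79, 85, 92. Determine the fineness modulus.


FM = sum(cumulative % retained) / 100
= 439 / 100
= 4.39

4.39


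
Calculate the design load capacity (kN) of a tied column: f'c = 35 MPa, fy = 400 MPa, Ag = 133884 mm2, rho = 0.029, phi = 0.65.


Ast = rho * Ag = 0.029 * 133884 = 3882.636 mm2
phi*Pn = 0.65 * 0.80 * (0.85 * 35 * (133884 - 3882.636) + 400 * 3882.636) / 1000
= 2818.71 kN

2818.71


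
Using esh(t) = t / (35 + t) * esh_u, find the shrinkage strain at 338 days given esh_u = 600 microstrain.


esh(338) = 338 / (35 + 338) * 600
= 338 / 373 * 600
= 543.7 microstrain

543.7


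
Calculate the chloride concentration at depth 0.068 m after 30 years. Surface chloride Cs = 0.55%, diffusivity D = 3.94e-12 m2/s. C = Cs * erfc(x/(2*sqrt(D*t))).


t_seconds = 30 * 365.25 * 24 * 3600 = 946728000.0 s
arg = 0.068 / (2 * sqrt(3.94e-12 * 946728000.0))
= 0.5567
erfc(0.5567) = 0.4311
C = 0.55 * 0.4311 = 0.2371%

0.2371


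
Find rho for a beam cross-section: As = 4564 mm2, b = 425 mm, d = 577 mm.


rho = As / (b * d)
= 4564 / (425 * 577)
= 0.0186

0.0186


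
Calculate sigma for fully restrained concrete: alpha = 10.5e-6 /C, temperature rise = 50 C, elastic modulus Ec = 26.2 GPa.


sigma = alpha * dT * Ec
= 10.5e-6 * 50 * 26.2 * 1000
= 13.755 MPa

13.755


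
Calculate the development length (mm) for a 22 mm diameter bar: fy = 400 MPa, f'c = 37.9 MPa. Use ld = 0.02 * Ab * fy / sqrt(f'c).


Ab = pi * 22^2 / 4 = 380.133 mm2
ld = 0.02 * 380.133 * 400 / sqrt(37.9)
= 494.0 mm

494.0


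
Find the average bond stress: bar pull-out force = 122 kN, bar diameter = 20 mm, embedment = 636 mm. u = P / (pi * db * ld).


u = P / (pi * db * ld)
= 122 * 1000 / (pi * 20 * 636)
= 3.053 MPa

3.053


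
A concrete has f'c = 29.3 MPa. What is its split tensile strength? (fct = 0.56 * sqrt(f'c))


fct = 0.56 * sqrt(29.3)
= 0.56 * 5.413
= 3.031 MPa

3.031


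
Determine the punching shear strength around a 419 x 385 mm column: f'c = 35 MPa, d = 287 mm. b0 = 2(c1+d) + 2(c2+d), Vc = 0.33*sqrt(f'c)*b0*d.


b0 = 2*(419 + 287) + 2*(385 + 287) = 2756 mm
Vc = 0.33 * sqrt(35) * 2756 * 287 / 1000
= 1544.22 kN

1544.22


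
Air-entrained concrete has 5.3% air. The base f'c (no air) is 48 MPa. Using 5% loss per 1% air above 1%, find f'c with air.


Strength loss = (5.3 - 1) * 5 = 21.5%
f'c = 48 * (1 - 21.5/100)
= 37.68 MPa

37.68


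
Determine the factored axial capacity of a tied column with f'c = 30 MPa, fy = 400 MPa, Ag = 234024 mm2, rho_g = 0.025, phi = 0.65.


Ast = rho * Ag = 0.025 * 234024 = 5850.6 mm2
phi*Pn = 0.65 * 0.80 * (0.85 * 30 * (234024 - 5850.6) + 400 * 5850.6) / 1000
= 4242.5 kN

4242.5


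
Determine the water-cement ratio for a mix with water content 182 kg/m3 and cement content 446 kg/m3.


w/c = water / cement
w/c = 182 / 446 = 0.408

0.408


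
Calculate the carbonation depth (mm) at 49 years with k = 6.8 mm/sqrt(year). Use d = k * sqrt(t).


depth = k * sqrt(t)
= 6.8 * sqrt(49)
= 47.6 mm

47.6


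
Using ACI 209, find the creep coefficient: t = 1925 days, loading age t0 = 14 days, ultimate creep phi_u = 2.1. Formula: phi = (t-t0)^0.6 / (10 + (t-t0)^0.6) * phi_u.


dt = 1925 - 14 = 1911
phi = 1911^0.6 / (10 + 1911^0.6) * 2.1
= 1.896

1.896


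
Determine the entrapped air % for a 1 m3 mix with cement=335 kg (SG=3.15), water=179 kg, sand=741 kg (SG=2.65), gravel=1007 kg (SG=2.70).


Vol cement = 335 / (3.15 * 1000) = 0.106349 m3
Vol water = 179 / 1000 = 0.179 m3
Vol sand = 741 / (2.65 * 1000) = 0.279623 m3
Vol gravel = 1007 / (2.70 * 1000) = 0.372963 m3
Total solid + water volume = 0.937935 m3
Air = (1 - 0.937935) * 100 = 6.21%

6.21


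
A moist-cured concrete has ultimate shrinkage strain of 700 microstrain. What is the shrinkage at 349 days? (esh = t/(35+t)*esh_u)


esh(349) = 349 / (35 + 349) * 700
= 349 / 384 * 700
= 636.2 microstrain

636.2


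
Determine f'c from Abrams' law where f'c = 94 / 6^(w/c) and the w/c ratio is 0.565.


f'c = 94 / 6^0.565
= 94 / 2.752
= 34.16 MPa

34.16


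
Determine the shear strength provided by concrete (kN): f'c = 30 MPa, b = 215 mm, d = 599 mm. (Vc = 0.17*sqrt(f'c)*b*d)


Vc = 0.17 * sqrt(30) * 215 * 599 / 1000
= 119.92 kN

119.92


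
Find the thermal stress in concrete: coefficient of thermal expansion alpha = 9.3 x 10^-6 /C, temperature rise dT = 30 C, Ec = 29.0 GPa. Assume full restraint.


sigma = alpha * dT * Ec
= 9.3e-6 * 30 * 29.0 * 1000
= 8.091 MPa

8.091


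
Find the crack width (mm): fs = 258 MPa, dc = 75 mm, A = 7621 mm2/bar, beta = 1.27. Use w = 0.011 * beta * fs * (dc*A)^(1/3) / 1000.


w = 0.011 * beta * fs * (dc * A)^(1/3) / 1000
= 0.011 * 1.27 * 258 * (75 * 7621)^(1/3) / 1000
= 0.299 mm

0.299


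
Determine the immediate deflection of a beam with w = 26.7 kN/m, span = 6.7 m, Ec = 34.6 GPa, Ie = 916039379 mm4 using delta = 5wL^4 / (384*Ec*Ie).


Convert: L = 6.7 m = 6700 mm, Ec = 34.6 GPa = 34600 MPa
delta = 5 * 26.7 * 6700^4 / (384 * 34600 * 916039379)
= 22.1 mm

22.1


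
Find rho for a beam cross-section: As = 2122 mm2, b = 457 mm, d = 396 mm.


rho = As / (b * d)
= 2122 / (457 * 396)
= 0.0117

0.0117


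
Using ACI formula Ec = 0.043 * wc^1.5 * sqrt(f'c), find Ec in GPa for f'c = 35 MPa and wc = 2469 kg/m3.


Ec = 0.043 * 2469^1.5 * sqrt(35) / 1000
= 31.21 GPa

31.21


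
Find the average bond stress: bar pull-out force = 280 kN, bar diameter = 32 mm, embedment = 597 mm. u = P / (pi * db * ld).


u = P / (pi * db * ld)
= 280 * 1000 / (pi * 32 * 597)
= 4.665 MPa

4.665
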